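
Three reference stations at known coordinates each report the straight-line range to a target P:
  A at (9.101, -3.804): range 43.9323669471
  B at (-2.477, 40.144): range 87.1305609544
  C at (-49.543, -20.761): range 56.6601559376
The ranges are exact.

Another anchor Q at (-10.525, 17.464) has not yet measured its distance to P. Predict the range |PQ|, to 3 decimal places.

eq1: (x − 9.101)² + (y + 3.804)² = 43.9323669471²
eq2: (x + 2.477)² + (y − 40.144)² = 87.1305609544²
eq3: (x + 49.543)² + (y + 20.761)² = 56.6601559376²
eq1−eq3, eq1−eq2 (x²,y² cancel):
  -117.288·x − 33.914·y = 1507.908948
  -23.156·x + 87.896·y = -4141.304139
det = -117.288·87.896 − -33.914·-23.156 = -11094.458632
x = (1507.908948·87.896 − -33.914·-4141.304139) / -11094.458632 = 0.712881
y = (-117.288·-4141.304139 − 1507.908948·-23.156) / -11094.458632 = -46.928150
|P − Q| = √((0.712881 − -10.525)² + (-46.928150 − 17.464)²) = 65.365426

65.365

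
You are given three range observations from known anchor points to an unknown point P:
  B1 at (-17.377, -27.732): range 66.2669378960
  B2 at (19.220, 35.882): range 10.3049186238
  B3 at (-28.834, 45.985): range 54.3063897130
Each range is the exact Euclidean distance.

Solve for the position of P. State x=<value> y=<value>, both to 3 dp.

eq1: (x + 17.377)² + (y + 27.732)² = 66.2669378960²
eq2: (x − 19.220)² + (y − 35.882)² = 10.3049186238²
eq3: (x + 28.834)² + (y − 45.985)² = 54.3063897130²
eq2−eq3, eq2−eq1 (x²,y² cancel):
  -96.108·x + 20.206·y = -1553.899159
  -73.194·x − 127.228·y = -4871.018081
det = -96.108·-127.228 − 20.206·-73.194 = 13706.586588
x = (-1553.899159·-127.228 − 20.206·-4871.018081) / 13706.586588 = 21.604451
y = (-96.108·-4871.018081 − -1553.899159·-73.194) / 13706.586588 = 25.856745

x=21.604 y=25.857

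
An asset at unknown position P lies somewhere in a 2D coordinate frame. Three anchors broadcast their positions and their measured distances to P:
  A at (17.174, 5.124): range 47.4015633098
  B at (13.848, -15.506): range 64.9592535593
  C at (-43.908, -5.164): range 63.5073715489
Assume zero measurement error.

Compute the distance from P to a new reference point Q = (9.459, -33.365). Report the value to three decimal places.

eq1: (x − 17.174)² + (y − 5.124)² = 47.4015633098²
eq2: (x − 13.848)² + (y + 15.506)² = 64.9592535593²
eq3: (x + 43.908)² + (y + 5.164)² = 63.5073715489²
eq1−eq3, eq1−eq2 (x²,y² cancel):
  -122.164·x − 20.576·y = -152.900329
  -6.652·x − 41.260·y = -1861.794931
det = -122.164·-41.260 − -20.576·-6.652 = 4903.615088
x = (-152.900329·-41.260 − -20.576·-1861.794931) / 4903.615088 = -6.525721
y = (-122.164·-1861.794931 − -152.900329·-6.652) / 4903.615088 = 46.175570
|P − Q| = √((-6.525721 − 9.459)² + (46.175570 − -33.365)²) = 81.130843

81.131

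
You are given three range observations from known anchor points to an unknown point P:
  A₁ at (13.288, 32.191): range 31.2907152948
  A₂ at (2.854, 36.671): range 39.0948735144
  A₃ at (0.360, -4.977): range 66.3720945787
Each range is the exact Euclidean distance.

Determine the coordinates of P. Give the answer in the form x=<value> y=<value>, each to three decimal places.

eq1: (x − 13.288)² + (y − 32.191)² = 31.2907152948²
eq2: (x − 2.854)² + (y − 36.671)² = 39.0948735144²
eq3: (x − 0.360)² + (y + 4.977)² = 66.3720945787²
eq1−eq3, eq1−eq2 (x²,y² cancel):
  -25.856·x − 74.336·y = -4614.077371
  -20.868·x + 8.960·y = -409.224139
det = -25.856·8.960 − -74.336·-20.868 = -1782.913408
x = (-4614.077371·8.960 − -74.336·-409.224139) / -1782.913408 = 40.249974
y = (-25.856·-409.224139 − -4614.077371·-20.868) / -1782.913408 = 48.070572

x=40.250 y=48.071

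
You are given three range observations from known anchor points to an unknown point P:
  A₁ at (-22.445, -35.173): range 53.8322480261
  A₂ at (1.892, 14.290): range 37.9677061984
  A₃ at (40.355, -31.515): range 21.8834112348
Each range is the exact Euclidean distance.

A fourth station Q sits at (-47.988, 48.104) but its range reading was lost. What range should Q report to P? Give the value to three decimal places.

eq1: (x + 22.445)² + (y + 35.173)² = 53.8322480261²
eq2: (x − 1.892)² + (y − 14.290)² = 37.9677061984²
eq3: (x − 40.355)² + (y + 31.515)² = 21.8834112348²
eq1−eq3, eq1−eq2 (x²,y² cancel):
  125.600·x + 7.316·y = 3299.830536
  48.674·x + 98.926·y = -76.769976
det = 125.600·98.926 − 7.316·48.674 = 12069.006616
x = (3299.830536·98.926 − 7.316·-76.769976) / 12069.006616 = 27.094250
y = (125.600·-76.769976 − 3299.830536·48.674) / 12069.006616 = -14.107065
|P − Q| = √((27.094250 − -47.988)² + (-14.107065 − 48.104)²) = 97.506722

97.507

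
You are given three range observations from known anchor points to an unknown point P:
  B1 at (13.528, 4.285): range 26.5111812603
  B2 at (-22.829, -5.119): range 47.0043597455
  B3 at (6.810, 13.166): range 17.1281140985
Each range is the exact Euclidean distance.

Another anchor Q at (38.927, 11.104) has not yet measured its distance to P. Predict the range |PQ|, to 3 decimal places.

eq1: (x − 13.528)² + (y − 4.285)² = 26.5111812603²
eq2: (x + 22.829)² + (y + 5.119)² = 47.0043597455²
eq3: (x − 6.810)² + (y − 13.166)² = 17.1281140985²
eq2−eq1, eq2−eq3 (x²,y² cancel):
  72.714·x + 18.808·y = 1160.567710
  59.278·x + 36.570·y = 1588.389797
det = 72.714·36.570 − 18.808·59.278 = 1544.250356
x = (1160.567710·36.570 − 18.808·1588.389797) / 1544.250356 = 8.138270
y = (72.714·1588.389797 − 1160.567710·59.278) / 1544.250356 = 30.242533
|P − Q| = √((8.138270 − 38.927)² + (30.242533 − 11.104)²) = 36.252302

36.252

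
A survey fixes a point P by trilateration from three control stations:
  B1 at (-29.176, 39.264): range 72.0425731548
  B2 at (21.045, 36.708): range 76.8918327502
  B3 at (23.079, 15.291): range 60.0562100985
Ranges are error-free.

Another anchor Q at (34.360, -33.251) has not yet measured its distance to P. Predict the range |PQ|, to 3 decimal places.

49.181

eq1: (x + 29.176)² + (y − 39.264)² = 72.0425731548²
eq2: (x − 21.045)² + (y − 36.708)² = 76.8918327502²
eq3: (x − 23.079)² + (y − 15.291)² = 60.0562100985²
eq3−eq2, eq3−eq1 (x²,y² cancel):
  -4.068·x + 42.834·y = -1281.691205
  -104.510·x + 47.946·y = 43.061775
det = -4.068·47.946 − 42.834·-104.510 = 4281.537012
x = (-1281.691205·47.946 − 42.834·43.061775) / 4281.537012 = -14.783587
y = (-4.068·43.061775 − -1281.691205·-104.510) / 4281.537012 = -31.326302
|P − Q| = √((-14.783587 − 34.360)² + (-31.326302 − -33.251)²) = 49.181263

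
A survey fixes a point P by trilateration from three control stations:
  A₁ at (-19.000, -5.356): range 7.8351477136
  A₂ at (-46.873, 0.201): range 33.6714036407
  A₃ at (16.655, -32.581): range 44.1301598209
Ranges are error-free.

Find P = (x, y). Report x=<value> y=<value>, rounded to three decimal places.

eq1: (x + 19.000)² + (y + 5.356)² = 7.8351477136²
eq2: (x + 46.873)² + (y − 0.201)² = 33.6714036407²
eq3: (x − 16.655)² + (y + 32.581)² = 44.1301598209²
eq3−eq1, eq3−eq2 (x²,y² cancel):
  -71.310·x + 54.450·y = 936.857616
  -127.056·x + 65.564·y = 1671.915527
det = -71.310·65.564 − 54.450·-127.056 = 2242.830360
x = (936.857616·65.564 − 54.450·1671.915527) / 2242.830360 = -13.202812
y = (-71.310·1671.915527 − 936.857616·-127.056) / 2242.830360 = -0.085122

x=-13.203 y=-0.085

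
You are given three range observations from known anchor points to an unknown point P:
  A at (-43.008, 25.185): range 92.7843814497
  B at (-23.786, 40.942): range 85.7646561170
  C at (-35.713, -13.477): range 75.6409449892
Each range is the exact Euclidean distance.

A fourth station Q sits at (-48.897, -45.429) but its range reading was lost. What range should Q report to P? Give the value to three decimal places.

eq1: (x + 43.008)² + (y − 25.185)² = 92.7843814497²
eq2: (x + 23.786)² + (y − 40.942)² = 85.7646561170²
eq3: (x + 35.713)² + (y + 13.477)² = 75.6409449892²
eq3−eq2, eq3−eq1 (x²,y² cancel):
  23.854·x + 108.838·y = -849.050418
  -14.590·x + 77.324·y = -1860.464491
det = 23.854·77.324 − 108.838·-14.590 = 3432.433116
x = (-849.050418·77.324 − 108.838·-1860.464491) / 3432.433116 = 39.865965
y = (23.854·-1860.464491 − -849.050418·-14.590) / 3432.433116 = -16.538462
|P − Q| = √((39.865965 − -48.897)² + (-16.538462 − -45.429)²) = 93.346276

93.346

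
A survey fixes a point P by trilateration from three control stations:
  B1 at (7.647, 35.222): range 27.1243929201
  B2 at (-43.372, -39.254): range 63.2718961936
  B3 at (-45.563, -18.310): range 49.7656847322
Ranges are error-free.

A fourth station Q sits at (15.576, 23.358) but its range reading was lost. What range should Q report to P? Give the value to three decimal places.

eq1: (x − 7.647)² + (y − 35.222)² = 27.1243929201²
eq2: (x + 43.372)² + (y + 39.254)² = 63.2718961936²
eq3: (x + 45.563)² + (y + 18.310)² = 49.7656847322²
eq1−eq3, eq1−eq2 (x²,y² cancel):
  -106.420·x − 107.064·y = -628.713510
  -102.038·x − 148.952·y = -1144.659150
det = -106.420·-148.952 − -107.064·-102.038 = 4926.875408
x = (-628.713510·-148.952 − -107.064·-1144.659150) / 4926.875408 = -5.866528
y = (-106.420·-1144.659150 − -628.713510·-102.038) / 4926.875408 = 11.703555
|P − Q| = √((-5.866528 − 15.576)² + (11.703555 − 23.358)²) = 24.405083

24.405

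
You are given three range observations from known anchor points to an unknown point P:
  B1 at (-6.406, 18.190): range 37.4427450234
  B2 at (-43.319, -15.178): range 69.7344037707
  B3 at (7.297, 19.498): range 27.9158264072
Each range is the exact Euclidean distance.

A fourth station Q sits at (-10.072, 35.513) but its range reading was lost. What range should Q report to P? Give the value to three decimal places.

51.430

eq1: (x + 6.406)² + (y − 18.190)² = 37.4427450234²
eq2: (x + 43.319)² + (y + 15.178)² = 69.7344037707²
eq3: (x − 7.297)² + (y − 19.498)² = 27.9158264072²
eq3−eq1, eq3−eq2 (x²,y² cancel):
  -27.406·x − 2.616·y = -684.171068
  -101.232·x − 69.352·y = -2410.104473
det = -27.406·-69.352 − -2.616·-101.232 = 1635.838000
x = (-684.171068·-69.352 − -2.616·-2410.104473) / 1635.838000 = 25.151512
y = (-27.406·-2410.104473 − -684.171068·-101.232) / 1635.838000 = -1.961492
|P − Q| = √((25.151512 − -10.072)² + (-1.961492 − 35.513)²) = 51.429887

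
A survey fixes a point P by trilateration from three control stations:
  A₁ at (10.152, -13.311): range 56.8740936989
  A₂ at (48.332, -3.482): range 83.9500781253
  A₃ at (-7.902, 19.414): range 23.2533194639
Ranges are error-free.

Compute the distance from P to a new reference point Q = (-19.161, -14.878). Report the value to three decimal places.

43.344

eq1: (x − 10.152)² + (y + 13.311)² = 56.8740936989²
eq2: (x − 48.332)² + (y + 3.482)² = 83.9500781253²
eq3: (x + 7.902)² + (y − 19.414)² = 23.2533194639²
eq1−eq2, eq1−eq3 (x²,y² cancel):
  76.360·x + 19.658·y = -1745.092360
  -36.108·x + 65.450·y = 2853.044843
det = 76.360·65.450 − 19.658·-36.108 = 5707.573064
x = (-1745.092360·65.450 − 19.658·2853.044843) / 5707.573064 = -29.837805
y = (76.360·2853.044843 − -1745.092360·-36.108) / 5707.573064 = 27.130044
|P − Q| = √((-29.837805 − -19.161)² + (27.130044 − -14.878)²) = 43.343626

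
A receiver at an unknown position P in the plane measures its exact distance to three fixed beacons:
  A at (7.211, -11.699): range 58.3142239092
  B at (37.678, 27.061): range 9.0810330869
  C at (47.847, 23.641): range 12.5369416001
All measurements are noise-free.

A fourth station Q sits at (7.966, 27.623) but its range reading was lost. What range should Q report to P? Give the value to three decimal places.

eq1: (x − 7.211)² + (y + 11.699)² = 58.3142239092²
eq2: (x − 37.678)² + (y − 27.061)² = 9.0810330869²
eq3: (x − 47.847)² + (y − 23.641)² = 12.5369416001²
eq2−eq3, eq2−eq1 (x²,y² cancel):
  20.338·x − 6.840·y = 621.593142
  -60.934·x − 77.520·y = -5281.147831
det = 20.338·-77.520 − -6.840·-60.934 = -1993.390320
x = (621.593142·-77.520 − -6.840·-5281.147831) / -1993.390320 = 42.294252
y = (20.338·-5281.147831 − 621.593142·-60.934) / -1993.390320 = 34.881191
|P − Q| = √((42.294252 − 7.966)² + (34.881191 − 27.623)²) = 35.087180

35.087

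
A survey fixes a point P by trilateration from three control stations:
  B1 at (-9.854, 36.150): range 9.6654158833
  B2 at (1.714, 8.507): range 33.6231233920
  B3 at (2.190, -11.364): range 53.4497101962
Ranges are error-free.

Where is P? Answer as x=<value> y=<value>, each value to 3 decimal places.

eq1: (x + 9.854)² + (y − 36.150)² = 9.6654158833²
eq2: (x − 1.714)² + (y − 8.507)² = 33.6231233920²
eq3: (x − 2.190)² + (y + 11.364)² = 53.4497101962²
eq2−eq1, eq2−eq3 (x²,y² cancel):
  -23.136·x + 55.286·y = 2365.711133
  0.952·x − 39.742·y = -1667.727342
det = -23.136·-39.742 − 55.286·0.952 = 866.838640
x = (2365.711133·-39.742 − 55.286·-1667.727342) / 866.838640 = -2.095105
y = (-23.136·-1667.727342 − 2365.711133·0.952) / 866.838640 = 41.913663

x=-2.095 y=41.914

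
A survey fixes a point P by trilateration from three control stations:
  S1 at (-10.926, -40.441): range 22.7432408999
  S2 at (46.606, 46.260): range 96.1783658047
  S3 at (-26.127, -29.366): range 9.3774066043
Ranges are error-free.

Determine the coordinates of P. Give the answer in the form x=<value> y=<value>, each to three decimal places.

x=-22.358 y=-20.780

eq1: (x + 10.926)² + (y + 40.441)² = 22.7432408999²
eq2: (x − 46.606)² + (y − 46.260)² = 96.1783658047²
eq3: (x + 26.127)² + (y + 29.366)² = 9.3774066043²
eq2−eq1, eq2−eq3 (x²,y² cancel):
  -115.064·x − 173.402·y = 6175.768163
  -145.466·x − 151.252·y = 6395.217543
det = -115.064·-151.252 − -173.402·-145.466 = -7820.435204
x = (6175.768163·-151.252 − -173.402·6395.217543) / -7820.435204 = -22.357608
y = (-115.064·6395.217543 − 6175.768163·-145.466) / -7820.435204 = -20.779532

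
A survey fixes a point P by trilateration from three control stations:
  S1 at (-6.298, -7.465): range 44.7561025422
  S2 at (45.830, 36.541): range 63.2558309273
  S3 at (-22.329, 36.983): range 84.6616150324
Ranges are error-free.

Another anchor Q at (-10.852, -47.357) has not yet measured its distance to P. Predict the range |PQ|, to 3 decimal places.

eq1: (x + 6.298)² + (y + 7.465)² = 44.7561025422²
eq2: (x − 45.830)² + (y − 36.541)² = 63.2558309273²
eq3: (x + 22.329)² + (y − 36.983)² = 84.6616150324²
eq2−eq3, eq2−eq1 (x²,y² cancel):
  -136.318·x + 0.884·y = -4735.595965
  -104.256·x − 88.012·y = -1342.051120
det = -136.318·-88.012 − 0.884·-104.256 = 12089.782120
x = (-4735.595965·-88.012 − 0.884·-1342.051120) / 12089.782120 = 34.572637
y = (-136.318·-1342.051120 − -4735.595965·-104.256) / 12089.782120 = -25.705059
|P − Q| = √((34.572637 − -10.852)² + (-25.705059 − -47.357)²) = 50.321011

50.321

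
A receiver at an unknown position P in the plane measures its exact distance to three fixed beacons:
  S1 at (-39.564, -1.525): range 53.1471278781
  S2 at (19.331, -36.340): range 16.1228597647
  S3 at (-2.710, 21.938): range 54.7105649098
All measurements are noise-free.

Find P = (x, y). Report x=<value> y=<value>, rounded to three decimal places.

eq1: (x + 39.564)² + (y + 1.525)² = 53.1471278781²
eq2: (x − 19.331)² + (y + 36.340)² = 16.1228597647²
eq3: (x + 2.710)² + (y − 21.938)² = 54.7105649098²
eq3−eq1, eq3−eq2 (x²,y² cancel):
  -73.708·x − 46.926·y = 1247.644488
  44.082·x − 116.556·y = 3938.962523
det = -73.708·-116.556 − -46.926·44.082 = 10659.701580
x = (1247.644488·-116.556 − -46.926·3938.962523) / 10659.701580 = 3.697974
y = (-73.708·3938.962523 − 1247.644488·44.082) / 10659.701580 = -32.396002

x=3.698 y=-32.396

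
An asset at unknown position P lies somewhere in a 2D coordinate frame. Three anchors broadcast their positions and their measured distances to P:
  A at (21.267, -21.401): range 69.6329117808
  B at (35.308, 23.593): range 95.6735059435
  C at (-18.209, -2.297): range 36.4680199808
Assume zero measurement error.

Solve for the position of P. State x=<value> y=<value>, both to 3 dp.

eq1: (x − 21.267)² + (y + 21.401)² = 69.6329117808²
eq2: (x − 35.308)² + (y − 23.593)² = 95.6735059435²
eq3: (x + 18.209)² + (y + 2.297)² = 36.4680199808²
eq2−eq1, eq2−eq3 (x²,y² cancel):
  -28.082·x − 89.988·y = 3411.680913
  -107.034·x − 51.780·y = 6357.062635
det = -28.082·-51.780 − -89.988·-107.034 = -8177.689632
x = (3411.680913·-51.780 − -89.988·6357.062635) / -8177.689632 = -48.351372
y = (-28.082·6357.062635 − 3411.680913·-107.034) / -8177.689632 = -22.823906

x=-48.351 y=-22.824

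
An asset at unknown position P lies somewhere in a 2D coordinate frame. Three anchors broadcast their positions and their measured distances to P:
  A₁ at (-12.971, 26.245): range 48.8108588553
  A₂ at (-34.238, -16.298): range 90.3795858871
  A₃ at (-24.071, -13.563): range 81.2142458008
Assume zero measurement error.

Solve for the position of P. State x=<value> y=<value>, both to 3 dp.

eq1: (x + 12.971)² + (y − 26.245)² = 48.8108588553²
eq2: (x + 34.238)² + (y + 16.298)² = 90.3795858871²
eq3: (x + 24.071)² + (y + 13.563)² = 81.2142458008²
eq2−eq1, eq2−eq3 (x²,y² cancel):
  42.534·x + 85.086·y = 5205.151021
  20.334·x + 5.470·y = 898.218386
det = 42.534·5.470 − 85.086·20.334 = -1497.477744
x = (5205.151021·5.470 − 85.086·898.218386) / -1497.477744 = 32.022936
y = (42.534·898.218386 − 5205.151021·20.334) / -1497.477744 = 45.167095

x=32.023 y=45.167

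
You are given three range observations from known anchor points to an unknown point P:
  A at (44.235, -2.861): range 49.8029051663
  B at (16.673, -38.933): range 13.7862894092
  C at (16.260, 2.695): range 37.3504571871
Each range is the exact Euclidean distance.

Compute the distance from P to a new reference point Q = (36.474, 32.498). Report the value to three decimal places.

72.685

eq1: (x − 44.235)² + (y + 2.861)² = 49.8029051663²
eq2: (x − 16.673)² + (y + 38.933)² = 13.7862894092²
eq3: (x − 16.260)² + (y − 2.695)² = 37.3504571871²
eq2−eq3, eq2−eq1 (x²,y² cancel):
  -0.826·x + 83.256·y = -2727.111669
  55.124·x + 72.144·y = -2119.114459
det = -0.826·72.144 − 83.256·55.124 = -4648.994688
x = (-2727.111669·72.144 − 83.256·-2119.114459) / -4648.994688 = 4.369923
y = (-0.826·-2119.114459 − -2727.111669·55.124) / -4648.994688 = -32.712382
|P − Q| = √((4.369923 − 36.474)² + (-32.712382 − 32.498)²) = 72.684701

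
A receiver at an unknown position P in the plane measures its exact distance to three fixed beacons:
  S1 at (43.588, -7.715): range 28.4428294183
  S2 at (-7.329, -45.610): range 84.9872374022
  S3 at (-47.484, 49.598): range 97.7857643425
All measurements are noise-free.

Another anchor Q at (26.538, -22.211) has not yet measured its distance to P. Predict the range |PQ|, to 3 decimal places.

47.021

eq1: (x − 43.588)² + (y + 7.715)² = 28.4428294183²
eq2: (x + 7.329)² + (y + 45.610)² = 84.9872374022²
eq3: (x + 47.484)² + (y − 49.598)² = 97.7857643425²
eq2−eq1, eq2−eq3 (x²,y² cancel):
  101.834·x + 75.790·y = 6239.284604
  -80.310·x + 190.416·y = 241.480332
det = 101.834·190.416 − 75.790·-80.310 = 25477.517844
x = (6239.284604·190.416 − 75.790·241.480332) / 25477.517844 = 45.913335
y = (101.834·241.480332 − 6239.284604·-80.310) / 25477.517844 = 20.632616
|P − Q| = √((45.913335 − 26.538)² + (20.632616 − -22.211)²) = 47.021050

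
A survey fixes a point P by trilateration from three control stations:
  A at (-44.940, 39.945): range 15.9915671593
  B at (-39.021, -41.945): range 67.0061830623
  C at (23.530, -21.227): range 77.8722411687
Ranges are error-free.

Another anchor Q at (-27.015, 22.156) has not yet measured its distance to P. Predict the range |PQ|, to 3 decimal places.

12.421

eq1: (x + 44.940)² + (y − 39.945)² = 15.9915671593²
eq2: (x + 39.021)² + (y + 41.945)² = 67.0061830623²
eq3: (x − 23.530)² + (y + 21.227)² = 77.8722411687²
eq1−eq3, eq1−eq2 (x²,y² cancel):
  136.940·x − 122.344·y = -8419.315920
  11.838·x − 163.780·y = -4567.283507
det = 136.940·-163.780 − -122.344·11.838 = -20979.724928
x = (-8419.315920·-163.780 − -122.344·-4567.283507) / -20979.724928 = -39.091829
y = (136.940·-4567.283507 − -8419.315920·11.838) / -20979.724928 = 25.061146
|P − Q| = √((-39.091829 − -27.015)² + (25.061146 − 22.156)²) = 12.421340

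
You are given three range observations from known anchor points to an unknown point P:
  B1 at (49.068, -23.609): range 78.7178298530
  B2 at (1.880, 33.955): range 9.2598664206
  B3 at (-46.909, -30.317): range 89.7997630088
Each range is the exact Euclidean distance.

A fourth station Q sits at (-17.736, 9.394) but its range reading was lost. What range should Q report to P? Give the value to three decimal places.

eq1: (x − 49.068)² + (y + 23.609)² = 78.7178298530²
eq2: (x − 1.880)² + (y − 33.955)² = 9.2598664206²
eq3: (x + 46.909)² + (y + 30.317)² = 89.7997630088²
eq2−eq1, eq2−eq3 (x²,y² cancel):
  94.376·x − 115.128·y = -4302.174531
  -97.578·x − 128.544·y = -6015.153965
det = 94.376·-128.544 − -115.128·-97.578 = -23365.428528
x = (-4302.174531·-128.544 − -115.128·-6015.153965) / -23365.428528 = 5.970099
y = (94.376·-6015.153965 − -4302.174531·-97.578) / -23365.428528 = 42.262600
|P − Q| = √((5.970099 − -17.736)² + (42.262600 − 9.394)²) = 40.525597

40.526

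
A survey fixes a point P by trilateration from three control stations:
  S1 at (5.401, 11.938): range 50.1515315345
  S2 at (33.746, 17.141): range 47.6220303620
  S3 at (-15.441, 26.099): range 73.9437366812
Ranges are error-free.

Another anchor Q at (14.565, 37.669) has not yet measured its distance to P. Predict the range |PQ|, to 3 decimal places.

eq1: (x − 5.401)² + (y − 11.938)² = 50.1515315345²
eq2: (x − 33.746)² + (y − 17.141)² = 47.6220303620²
eq3: (x + 15.441)² + (y − 26.099)² = 73.9437366812²
eq2−eq3, eq2−eq1 (x²,y² cancel):
  -98.374·x + 17.916·y = -3712.842534
  -56.690·x − 10.406·y = -1508.238091
det = -98.374·-10.406 − 17.916·-56.690 = 2039.337884
x = (-3712.842534·-10.406 − 17.916·-1508.238091) / 2039.337884 = 32.195466
y = (-98.374·-1508.238091 − -3712.842534·-56.690) / 2039.337884 = -30.455782
|P − Q| = √((32.195466 − 14.565)² + (-30.455782 − 37.669)²) = 70.369164

70.369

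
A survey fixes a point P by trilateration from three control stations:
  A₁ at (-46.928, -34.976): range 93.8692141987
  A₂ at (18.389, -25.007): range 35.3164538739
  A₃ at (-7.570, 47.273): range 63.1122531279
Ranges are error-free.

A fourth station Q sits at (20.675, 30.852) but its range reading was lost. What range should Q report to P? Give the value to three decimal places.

32.137

eq1: (x + 46.928)² + (y + 34.976)² = 93.8692141987²
eq2: (x − 18.389)² + (y + 25.007)² = 35.3164538739²
eq3: (x + 7.570)² + (y − 47.273)² = 63.1122531279²
eq3−eq2, eq3−eq1 (x²,y² cancel):
  51.918·x − 144.560·y = 1407.368522
  -78.716·x − 164.498·y = -3694.756548
det = 51.918·-164.498 − -144.560·-78.716 = -19919.592124
x = (1407.368522·-164.498 − -144.560·-3694.756548) / -19919.592124 = 38.435692
y = (51.918·-3694.756548 − 1407.368522·-78.716) / -19919.592124 = 4.068454
|P − Q| = √((38.435692 − 20.675)² + (4.068454 − 30.852)²) = 32.137214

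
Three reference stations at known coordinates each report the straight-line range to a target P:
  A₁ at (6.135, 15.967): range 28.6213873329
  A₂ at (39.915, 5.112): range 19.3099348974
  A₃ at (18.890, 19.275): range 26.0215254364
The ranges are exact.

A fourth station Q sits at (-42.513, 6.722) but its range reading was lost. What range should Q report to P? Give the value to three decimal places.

eq1: (x − 6.135)² + (y − 15.967)² = 28.6213873329²
eq2: (x − 39.915)² + (y − 5.112)² = 19.3099348974²
eq3: (x − 18.890)² + (y − 19.275)² = 26.0215254364²
eq1−eq3, eq1−eq2 (x²,y² cancel):
  25.510·x + 6.616·y = 577.838438
  67.560·x − 21.710·y = 1773.066682
det = 25.510·-21.710 − 6.616·67.560 = -1000.799060
x = (577.838438·-21.710 − 6.616·1773.066682) / -1000.799060 = 24.256100
y = (25.510·1773.066682 − 577.838438·67.560) / -1000.799060 = -6.187222
|P − Q| = √((24.256100 − -42.513)² + (-6.187222 − 6.722)²) = 68.005593

68.006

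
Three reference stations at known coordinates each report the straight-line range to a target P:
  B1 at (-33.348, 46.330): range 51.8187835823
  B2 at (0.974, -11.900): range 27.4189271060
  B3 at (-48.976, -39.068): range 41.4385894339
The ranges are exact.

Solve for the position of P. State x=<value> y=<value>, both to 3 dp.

eq1: (x + 33.348)² + (y − 46.330)² = 51.8187835823²
eq2: (x − 0.974)² + (y + 11.900)² = 27.4189271060²
eq3: (x + 48.976)² + (y + 39.068)² = 41.4385894339²
eq1−eq3, eq1−eq2 (x²,y² cancel):
  -31.256·x − 170.796·y = 1634.428834
  68.644·x − 116.460·y = -1182.610560
det = -31.256·-116.460 − -170.796·68.644 = 15364.194384
x = (1634.428834·-116.460 − -170.796·-1182.610560) / 15364.194384 = -25.535393
y = (-31.256·-1182.610560 − 1634.428834·68.644) / 15364.194384 = -4.896453

x=-25.535 y=-4.896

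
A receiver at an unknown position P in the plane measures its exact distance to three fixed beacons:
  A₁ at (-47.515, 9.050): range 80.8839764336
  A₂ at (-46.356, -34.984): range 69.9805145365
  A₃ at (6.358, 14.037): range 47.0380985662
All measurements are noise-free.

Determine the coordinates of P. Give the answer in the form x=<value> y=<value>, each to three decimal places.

x=23.432 y=-29.793

eq1: (x + 47.515)² + (y − 9.050)² = 80.8839764336²
eq2: (x + 46.356)² + (y + 34.984)² = 69.9805145365²
eq3: (x − 6.358)² + (y − 14.037)² = 47.0380985662²
eq1−eq3, eq1−eq2 (x²,y² cancel):
  107.746·x + 9.974·y = 2227.518735
  2.318·x − 88.068·y = 2678.126496
det = 107.746·-88.068 − 9.974·2.318 = -9512.094460
x = (2227.518735·-88.068 − 9.974·2678.126496) / -9512.094460 = 23.431722
y = (107.746·2678.126496 − 2227.518735·2.318) / -9512.094460 = -29.793021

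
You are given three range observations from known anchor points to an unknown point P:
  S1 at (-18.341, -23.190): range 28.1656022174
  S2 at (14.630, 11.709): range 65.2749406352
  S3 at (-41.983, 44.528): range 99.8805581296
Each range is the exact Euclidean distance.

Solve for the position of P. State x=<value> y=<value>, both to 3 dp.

x=-8.169 y=-49.455

eq1: (x + 18.341)² + (y + 23.190)² = 28.1656022174²
eq2: (x − 14.630)² + (y − 11.709)² = 65.2749406352²
eq3: (x + 41.983)² + (y − 44.528)² = 99.8805581296²
eq3−eq2, eq3−eq1 (x²,y² cancel):
  113.226·x − 65.638·y = 2321.130525
  47.284·x − 135.436·y = 6311.678052
det = 113.226·-135.436 − -65.638·47.284 = -12231.249344
x = (2321.130525·-135.436 − -65.638·6311.678052) / -12231.249344 = -8.169345
y = (113.226·6311.678052 − 2321.130525·47.284) / -12231.249344 = -49.454778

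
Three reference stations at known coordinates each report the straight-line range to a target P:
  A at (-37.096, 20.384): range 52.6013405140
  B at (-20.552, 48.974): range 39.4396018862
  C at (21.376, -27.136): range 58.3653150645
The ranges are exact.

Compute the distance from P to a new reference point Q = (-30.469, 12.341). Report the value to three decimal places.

48.580

eq1: (x + 37.096)² + (y − 20.384)² = 52.6013405140²
eq2: (x + 20.552)² + (y − 48.974)² = 39.4396018862²
eq3: (x − 21.376)² + (y + 27.136)² = 58.3653150645²
eq1−eq3, eq1−eq2 (x²,y² cancel):
  116.944·x − 95.040·y = -1237.933779
  33.088·x + 57.180·y = 2240.635535
det = 116.944·57.180 − -95.040·33.088 = 9831.541440
x = (-1237.933779·57.180 − -95.040·2240.635535) / 9831.541440 = 14.460087
y = (116.944·2240.635535 − -1237.933779·33.088) / 9831.541440 = 30.818121
|P − Q| = √((14.460087 − -30.469)² + (30.818121 − 12.341)²) = 48.580108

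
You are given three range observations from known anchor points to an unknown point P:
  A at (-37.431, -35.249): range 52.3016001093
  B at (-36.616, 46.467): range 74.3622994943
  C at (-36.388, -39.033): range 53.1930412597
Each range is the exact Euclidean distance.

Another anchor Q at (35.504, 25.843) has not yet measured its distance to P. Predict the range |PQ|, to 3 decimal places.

eq1: (x + 37.431)² + (y + 35.249)² = 52.3016001093²
eq2: (x + 36.616)² + (y − 46.467)² = 74.3622994943²
eq3: (x + 36.388)² + (y + 39.033)² = 53.1930412597²
eq1−eq3, eq1−eq2 (x²,y² cancel):
  2.086·x − 7.568·y = 110.047607
  1.630·x + 163.432·y = -1937.952429
det = 2.086·163.432 − -7.568·1.630 = 353.254992
x = (110.047607·163.432 − -7.568·-1937.952429) / 353.254992 = 9.395130
y = (2.086·-1937.952429 − 110.047607·1.630) / 353.254992 = -11.951555
|P − Q| = √((9.395130 − 35.504)² + (-11.951555 − 25.843)²) = 45.935841

45.936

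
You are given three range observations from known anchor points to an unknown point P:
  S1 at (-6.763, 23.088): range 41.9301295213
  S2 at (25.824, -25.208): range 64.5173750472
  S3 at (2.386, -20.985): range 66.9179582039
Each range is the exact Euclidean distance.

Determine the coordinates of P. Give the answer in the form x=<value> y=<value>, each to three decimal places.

x=32.026 y=39.011

eq1: (x + 6.763)² + (y − 23.088)² = 41.9301295213²
eq2: (x − 25.824)² + (y + 25.208)² = 64.5173750472²
eq3: (x − 2.386)² + (y + 20.985)² = 66.9179582039²
eq3−eq2, eq3−eq1 (x²,y² cancel):
  46.876·x − 8.446·y = 1171.780466
  -18.298·x + 88.146·y = 2852.608061
det = 46.876·88.146 − -8.446·-18.298 = 3977.386988
x = (1171.780466·88.146 − -8.446·2852.608061) / 3977.386988 = 32.026275
y = (46.876·2852.608061 − 1171.780466·-18.298) / 3977.386988 = 39.010560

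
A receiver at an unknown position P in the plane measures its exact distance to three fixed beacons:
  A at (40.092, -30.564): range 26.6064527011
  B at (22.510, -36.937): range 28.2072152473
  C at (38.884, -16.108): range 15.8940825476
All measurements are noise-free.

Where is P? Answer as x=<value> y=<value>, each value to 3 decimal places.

x=24.760 y=-8.820

eq1: (x − 40.092)² + (y + 30.564)² = 26.6064527011²
eq2: (x − 22.510)² + (y + 36.937)² = 28.2072152473²
eq3: (x − 38.884)² + (y + 16.108)² = 15.8940825476²
eq3−eq2, eq3−eq1 (x²,y² cancel):
  -32.748·x − 41.658·y = -443.416183
  2.416·x − 28.912·y = 314.811975
det = -32.748·-28.912 − -41.658·2.416 = 1047.455904
x = (-443.416183·-28.912 − -41.658·314.811975) / 1047.455904 = 24.759501
y = (-32.748·314.811975 − -443.416183·2.416) / 1047.455904 = -8.819626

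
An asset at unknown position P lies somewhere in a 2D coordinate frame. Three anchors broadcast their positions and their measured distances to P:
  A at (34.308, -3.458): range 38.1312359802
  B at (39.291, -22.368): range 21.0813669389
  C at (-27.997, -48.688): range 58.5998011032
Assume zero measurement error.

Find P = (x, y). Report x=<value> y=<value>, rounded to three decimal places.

eq1: (x − 34.308)² + (y + 3.458)² = 38.1312359802²
eq2: (x − 39.291)² + (y + 22.368)² = 21.0813669389²
eq3: (x + 27.997)² + (y + 48.688)² = 58.5998011032²
eq1−eq3, eq1−eq2 (x²,y² cancel):
  -124.610·x − 90.460·y = -14.588807
  9.966·x − 37.820·y = 1864.680602
det = -124.610·-37.820 − -90.460·9.966 = 5614.274560
x = (-14.588807·-37.820 − -90.460·1864.680602) / 5614.274560 = 30.142943
y = (-124.610·1864.680602 − -14.588807·9.966) / 5614.274560 = -41.361080

x=30.143 y=-41.361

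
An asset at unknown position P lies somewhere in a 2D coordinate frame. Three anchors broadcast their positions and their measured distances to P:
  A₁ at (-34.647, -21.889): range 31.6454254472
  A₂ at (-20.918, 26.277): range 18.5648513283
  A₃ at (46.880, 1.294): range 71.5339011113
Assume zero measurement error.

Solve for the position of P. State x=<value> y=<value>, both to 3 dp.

x=-24.336 y=8.030

eq1: (x + 34.647)² + (y + 21.889)² = 31.6454254472²
eq2: (x + 20.918)² + (y − 26.277)² = 18.5648513283²
eq3: (x − 46.880)² + (y − 1.294)² = 71.5339011113²
eq1−eq2, eq1−eq3 (x²,y² cancel):
  27.458·x + 96.332·y = 105.279770
  163.054·x + 46.366·y = -3595.800150
det = 27.458·46.366 − 96.332·163.054 = -14434.200300
x = (105.279770·46.366 − 96.332·-3595.800150) / -14434.200300 = -24.336092
y = (27.458·-3595.800150 − 105.279770·163.054) / -14434.200300 = 8.029525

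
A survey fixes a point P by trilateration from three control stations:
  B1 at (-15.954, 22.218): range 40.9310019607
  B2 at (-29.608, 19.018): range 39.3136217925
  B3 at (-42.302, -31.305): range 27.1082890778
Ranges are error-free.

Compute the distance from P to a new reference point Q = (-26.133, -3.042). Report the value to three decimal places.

eq1: (x + 15.954)² + (y − 22.218)² = 40.9310019607²
eq2: (x + 29.608)² + (y − 19.018)² = 39.3136217925²
eq3: (x + 42.302)² + (y + 31.305)² = 27.1082890778²
eq1−eq3, eq1−eq2 (x²,y² cancel):
  -52.696·x − 107.046·y = 2961.780174
  -27.308·x − 6.400·y = 619.934411
det = -52.696·-6.400 − -107.046·-27.308 = -2585.957768
x = (2961.780174·-6.400 − -107.046·619.934411) / -2585.957768 = -18.332127
y = (-52.696·619.934411 − 2961.780174·-27.308) / -2585.957768 = -18.643858
|P − Q| = √((-18.332127 − -26.133)² + (-18.643858 − -3.042)²) = 17.443382

17.443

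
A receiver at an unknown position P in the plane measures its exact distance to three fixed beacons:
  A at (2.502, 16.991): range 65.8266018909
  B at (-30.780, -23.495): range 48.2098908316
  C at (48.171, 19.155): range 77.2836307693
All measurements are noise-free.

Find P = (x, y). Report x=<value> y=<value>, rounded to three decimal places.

eq1: (x − 2.502)² + (y − 16.991)² = 65.8266018909²
eq2: (x + 30.780)² + (y + 23.495)² = 48.2098908316²
eq3: (x − 48.171)² + (y − 19.155)² = 77.2836307693²
eq2−eq1, eq2−eq3 (x²,y² cancel):
  66.564·x + 80.972·y = -3213.417283
  157.902·x + 85.300·y = -2460.630170
det = 66.564·85.300 − 80.972·157.902 = -7107.731544
x = (-3213.417283·85.300 − 80.972·-2460.630170) / -7107.731544 = 10.532523
y = (66.564·-2460.630170 − -3213.417283·157.902) / -7107.731544 = -48.343923

x=10.533 y=-48.344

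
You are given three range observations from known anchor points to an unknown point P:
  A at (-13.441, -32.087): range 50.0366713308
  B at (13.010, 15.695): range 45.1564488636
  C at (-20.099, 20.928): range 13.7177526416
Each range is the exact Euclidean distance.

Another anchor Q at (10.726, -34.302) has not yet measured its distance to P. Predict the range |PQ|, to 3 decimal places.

64.818

eq1: (x + 13.441)² + (y + 32.087)² = 50.0366713308²
eq2: (x − 13.010)² + (y − 15.695)² = 45.1564488636²
eq3: (x + 20.099)² + (y − 20.928)² = 13.7177526416²
eq3−eq2, eq3−eq1 (x²,y² cancel):
  66.218·x − 10.466·y = -2277.285996
  13.316·x − 106.030·y = -1947.206675
det = 66.218·-106.030 − -10.466·13.316 = -6881.729284
x = (-2277.285996·-106.030 − -10.466·-1947.206675) / -6881.729284 = -32.125816
y = (66.218·-1947.206675 − -2277.285996·13.316) / -6881.729284 = 14.330089
|P − Q| = √((-32.125816 − 10.726)² + (14.330089 − -34.302)²) = 64.817885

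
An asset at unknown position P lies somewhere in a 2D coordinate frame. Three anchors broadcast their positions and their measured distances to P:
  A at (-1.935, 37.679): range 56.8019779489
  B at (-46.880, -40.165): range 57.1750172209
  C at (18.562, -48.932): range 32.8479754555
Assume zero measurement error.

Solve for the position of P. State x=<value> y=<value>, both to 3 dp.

eq1: (x + 1.935)² + (y − 37.679)² = 56.8019779489²
eq2: (x + 46.880)² + (y + 40.165)² = 57.1750172209²
eq3: (x − 18.562)² + (y + 48.932)² = 32.8479754555²
eq2−eq3, eq2−eq1 (x²,y² cancel):
  130.884·x − 17.534·y = 1117.919946
  89.890·x + 155.688·y = -2344.992464
det = 130.884·155.688 − -17.534·89.890 = 21953.199452
x = (1117.919946·155.688 − -17.534·-2344.992464) / 21953.199452 = 6.055137
y = (130.884·-2344.992464 − 1117.919946·89.890) / 21953.199452 = -18.558198

x=6.055 y=-18.558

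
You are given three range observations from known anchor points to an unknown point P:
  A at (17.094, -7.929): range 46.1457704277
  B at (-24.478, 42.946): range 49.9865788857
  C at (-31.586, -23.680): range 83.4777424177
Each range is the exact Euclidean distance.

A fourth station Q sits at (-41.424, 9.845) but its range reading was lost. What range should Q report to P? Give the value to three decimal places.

eq1: (x − 17.094)² + (y + 7.929)² = 46.1457704277²
eq2: (x + 24.478)² + (y − 42.946)² = 49.9865788857²
eq3: (x + 31.586)² + (y + 23.680)² = 83.4777424177²
eq2−eq1, eq2−eq3 (x²,y² cancel):
  83.144·x − 101.750·y = -1719.231583
  -14.216·x − 133.252·y = -5354.989014
det = 83.144·-133.252 − -101.750·-14.216 = -12525.582288
x = (-1719.231583·-133.252 − -101.750·-5354.989014) / -12525.582288 = 25.210731
y = (83.144·-5354.989014 − -1719.231583·-14.216) / -12525.582288 = 37.497323
|P − Q| = √((25.210731 − -41.424)² + (37.497323 − 9.845)²) = 72.144565

72.145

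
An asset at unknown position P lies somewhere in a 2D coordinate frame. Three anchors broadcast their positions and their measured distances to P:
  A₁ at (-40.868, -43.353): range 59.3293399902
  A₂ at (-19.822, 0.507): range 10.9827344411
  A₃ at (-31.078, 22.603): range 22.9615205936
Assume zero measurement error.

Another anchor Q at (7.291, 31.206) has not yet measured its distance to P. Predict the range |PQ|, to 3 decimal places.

eq1: (x + 40.868)² + (y + 43.353)² = 59.3293399902²
eq2: (x + 19.822)² + (y − 0.507)² = 10.9827344411²
eq3: (x + 31.078)² + (y − 22.603)² = 22.9615205936²
eq3−eq1, eq3−eq2 (x²,y² cancel):
  -19.580·x − 131.912·y = -919.800816
  22.512·x − 44.192·y = -676.957988
det = -19.580·-44.192 − -131.912·22.512 = 3834.882304
x = (-919.800816·-44.192 − -131.912·-676.957988) / 3834.882304 = -12.686450
y = (-19.580·-676.957988 − -919.800816·22.512) / 3834.882304 = 8.855915
|P − Q| = √((-12.686450 − 7.291)² + (8.855915 − 31.206)²) = 29.977071

29.977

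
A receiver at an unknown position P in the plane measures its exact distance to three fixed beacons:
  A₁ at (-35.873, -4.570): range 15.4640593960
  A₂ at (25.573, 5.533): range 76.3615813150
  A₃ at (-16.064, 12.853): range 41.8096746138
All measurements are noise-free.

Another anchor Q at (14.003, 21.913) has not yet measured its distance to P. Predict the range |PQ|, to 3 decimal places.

71.802

eq1: (x + 35.873)² + (y + 4.570)² = 15.4640593960²
eq2: (x − 25.573)² + (y − 5.533)² = 76.3615813150²
eq3: (x + 16.064)² + (y − 12.853)² = 41.8096746138²
eq3−eq2, eq3−eq1 (x²,y² cancel):
  83.274·x − 14.640·y = -3821.701497
  -39.618·x − 34.846·y = 2393.417082
det = 83.274·-34.846 − -14.640·-39.618 = -3481.773324
x = (-3821.701497·-34.846 − -14.640·2393.417082) / -3481.773324 = -48.311771
y = (83.274·2393.417082 − -3821.701497·-39.618) / -3481.773324 = -13.757715
|P − Q| = √((-48.311771 − 14.003)² + (-13.757715 − 21.913)²) = 71.802024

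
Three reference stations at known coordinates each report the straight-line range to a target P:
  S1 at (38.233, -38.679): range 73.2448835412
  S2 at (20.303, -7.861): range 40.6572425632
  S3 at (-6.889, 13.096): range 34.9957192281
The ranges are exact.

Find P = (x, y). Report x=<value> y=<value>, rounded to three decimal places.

x=22.061 y=32.758

eq1: (x − 38.233)² + (y + 38.679)² = 73.2448835412²
eq2: (x − 20.303)² + (y + 7.861)² = 40.6572425632²
eq3: (x + 6.889)² + (y − 13.096)² = 34.9957192281²
eq1−eq3, eq1−eq2 (x²,y² cancel):
  -90.244·x + 103.550·y = 1401.248808
  -35.860·x + 61.636·y = 1227.981392
det = -90.244·61.636 − 103.550·-35.860 = -1848.976184
x = (1401.248808·61.636 − 103.550·1227.981392) / -1848.976184 = 22.060912
y = (-90.244·1227.981392 − 1401.248808·-35.860) / -1848.976184 = 32.758221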